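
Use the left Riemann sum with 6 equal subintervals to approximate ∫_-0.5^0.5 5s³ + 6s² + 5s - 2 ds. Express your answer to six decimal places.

Δs = (0.5 − (-0.5))/6 = 1/6.
Left endpoints: -0.5, -1/3, -1/6, 0, 1/6, 1/3.
f(-0.5) = -3.625, f(-1/3) = -86/27, f(-1/6) = -581/216, f(0) = -2, f(1/6) = -211/216, f(1/3) = 14/27.
Sum = Δs · [f(-0.5) + f(-1/3) + f(-1/6) + ...].
Sum ≈ -1.993056.

-1.993056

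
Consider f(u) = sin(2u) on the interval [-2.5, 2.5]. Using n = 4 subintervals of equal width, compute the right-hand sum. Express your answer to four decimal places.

Δu = (2.5 − (-2.5))/4 = 1.25.
Right endpoints: -1.25, 0, 1.25, 2.5.
f(-1.25) ≈ -0.5985, f(0) ≈ 0.0000, f(1.25) ≈ 0.5985, f(2.5) ≈ -0.9589.
Sum = Δu · [f(-1.25) + f(0) + f(1.25) + f(2.5)].
Sum ≈ -1.1987.

-1.1987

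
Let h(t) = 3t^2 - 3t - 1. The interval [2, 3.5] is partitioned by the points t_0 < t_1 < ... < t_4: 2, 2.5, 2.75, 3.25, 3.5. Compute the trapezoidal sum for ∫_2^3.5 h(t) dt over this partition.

Subinterval widths: 0.5, 0.25, 0.5, 0.25.
h(2) = 5, h(2.5) = 10.25, h(2.75) = 13.4375, h(3.25) = 20.9375, h(3.5) = 25.25.
On each subinterval the trapezoid contributes (Δt_i/2)·[h(t_{i-1}) + h(t_i)].
Sum = 21.140625.

21.140625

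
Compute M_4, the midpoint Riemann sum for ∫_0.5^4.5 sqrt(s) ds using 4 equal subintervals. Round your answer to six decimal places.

Δs = (4.5 − 0.5)/4 = 1.
Midpoints: 1, 2, 3, 4.
f(1) ≈ 1.000000, f(2) ≈ 1.414214, f(3) ≈ 1.732051, f(4) ≈ 2.000000.
Sum = Δs · [f(1) + f(2) + f(3) + f(4)].
Sum ≈ 6.146264.

6.146264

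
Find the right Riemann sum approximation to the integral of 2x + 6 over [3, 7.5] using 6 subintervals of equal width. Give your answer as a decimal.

77.625

Δx = (7.5 − 3)/6 = 0.75.
Right endpoints: 3.75, 4.5, 5.25, 6, 6.75, 7.5.
f(3.75) = 13.5, f(4.5) = 15, f(5.25) = 16.5, f(6) = 18, f(6.75) = 19.5, f(7.5) = 21.
Sum = Δx · [f(3.75) + f(4.5) + f(5.25) + ...].
Sum = 77.625.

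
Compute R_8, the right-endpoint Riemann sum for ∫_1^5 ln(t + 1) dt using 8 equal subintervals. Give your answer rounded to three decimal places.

5.632

Δt = (5 − 1)/8 = 0.5.
Right endpoints: 1.5, 2, 2.5, 3, 3.5, 4, 4.5, 5.
f(1.5) ≈ 0.916, f(2) ≈ 1.099, f(2.5) ≈ 1.253, f(3) ≈ 1.386, f(3.5) ≈ 1.504, f(4) ≈ 1.609, f(4.5) ≈ 1.705, f(5) ≈ 1.792.
Sum = Δt · [f(1.5) + f(2) + f(2.5) + ...].
Sum ≈ 5.632.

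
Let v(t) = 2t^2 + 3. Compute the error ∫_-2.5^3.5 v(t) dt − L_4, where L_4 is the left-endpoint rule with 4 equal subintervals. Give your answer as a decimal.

4.5

Exact integral: ∫_-2.5^3.5 v(t) dt = 57.
L_4 = 52.5.
Error = 57 − 52.5 = 4.5.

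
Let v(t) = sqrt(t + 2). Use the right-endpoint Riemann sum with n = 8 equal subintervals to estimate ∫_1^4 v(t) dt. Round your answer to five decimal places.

Δt = (4 − 1)/8 = 0.375.
Right endpoints: 1.375, 1.75, 2.125, 2.5, 2.875, 3.25, 3.625, 4.
v(1.375) ≈ 1.83712, v(1.75) ≈ 1.93649, v(2.125) ≈ 2.03101, v(2.5) ≈ 2.12132, v(2.875) ≈ 2.20794, v(3.25) ≈ 2.29129, v(3.625) ≈ 2.37171, v(4) ≈ 2.44949.
Sum = Δt · [v(1.375) + v(1.75) + v(2.125) + ...].
Sum ≈ 6.46739.

6.46739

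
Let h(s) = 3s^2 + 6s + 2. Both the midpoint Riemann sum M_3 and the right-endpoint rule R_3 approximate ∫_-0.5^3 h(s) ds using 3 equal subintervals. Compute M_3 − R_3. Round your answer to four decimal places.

M_3 ≈ 59.184028.
R_3 ≈ 90.319444.
M_3 − R_3 ≈ -31.1354.

-31.1354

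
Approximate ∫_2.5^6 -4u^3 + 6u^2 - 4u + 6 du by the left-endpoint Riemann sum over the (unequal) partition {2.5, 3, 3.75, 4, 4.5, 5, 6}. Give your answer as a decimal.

-669.890625

Subinterval widths: 0.5, 0.75, 0.25, 0.5, 0.5, 1.
Left endpoints: 2.5, 3, 3.75, 4, 4.5, 5.
f(2.5) = -29, f(3) = -60, f(3.75) = -135.5625, f(4) = -170, f(4.5) = -255, f(5) = -364.
Sum = Σ Δu_i · f(u_i).
Sum = -669.890625.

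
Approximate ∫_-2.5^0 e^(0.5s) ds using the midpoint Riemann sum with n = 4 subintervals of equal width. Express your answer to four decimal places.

Δs = (0 − (-2.5))/4 = 0.625.
Midpoints: -2.1875, -1.5625, -0.9375, -0.3125.
f(-2.1875) ≈ 0.3350, f(-1.5625) ≈ 0.4578, f(-0.9375) ≈ 0.6258, f(-0.3125) ≈ 0.8553.
Sum = Δs · [f(-2.1875) + f(-1.5625) + f(-0.9375) + f(-0.3125)].
Sum ≈ 1.4212.

1.4212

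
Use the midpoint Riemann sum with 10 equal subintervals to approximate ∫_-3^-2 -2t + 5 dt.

Δt = (-2 − (-3))/10 = 0.1.
Midpoints: -2.95, -2.85, -2.75, -2.65, -2.55, -2.45, -2.35, -2.25, -2.15, -2.05.
f(-2.95) = 10.9, f(-2.85) = 10.7, f(-2.75) = 10.5, f(-2.65) = 10.3, f(-2.55) = 10.1, f(-2.45) = 9.9, f(-2.35) = 9.7, f(-2.25) = 9.5, f(-2.15) = 9.3, f(-2.05) = 9.1.
Sum = Δt · [f(-2.95) + f(-2.85) + f(-2.75) + ...].
Sum = 10.

10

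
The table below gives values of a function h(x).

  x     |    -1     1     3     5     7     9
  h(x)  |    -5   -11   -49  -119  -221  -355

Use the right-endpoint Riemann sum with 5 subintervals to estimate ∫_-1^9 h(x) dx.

Δx = 2.
Sum = 2·[(-11) + (-49) + (-119) + (-221) + (-355)] = -1510.

-1510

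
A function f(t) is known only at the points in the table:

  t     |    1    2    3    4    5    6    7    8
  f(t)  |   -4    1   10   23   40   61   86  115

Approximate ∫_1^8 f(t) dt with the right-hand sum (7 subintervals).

Δt = 1.
Sum = 1·[1 + 10 + 23 + 40 + 61 + 86 + 115] = 336.

336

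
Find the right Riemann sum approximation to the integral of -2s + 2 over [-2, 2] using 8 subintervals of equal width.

6

Δs = (2 − (-2))/8 = 0.5.
Right endpoints: -1.5, -1, -0.5, 0, 0.5, 1, 1.5, 2.
f(-1.5) = 5, f(-1) = 4, f(-0.5) = 3, f(0) = 2, f(0.5) = 1, f(1) = 0, f(1.5) = -1, f(2) = -2.
Sum = Δs · [f(-1.5) + f(-1) + f(-0.5) + ...].
Sum = 6.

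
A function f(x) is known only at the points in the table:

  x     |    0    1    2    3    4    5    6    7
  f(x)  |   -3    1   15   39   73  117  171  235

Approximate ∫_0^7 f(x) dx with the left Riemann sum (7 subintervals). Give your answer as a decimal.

413

Δx = 1.
Sum = 1·[(-3) + 1 + 15 + 39 + 73 + 117 + 171] = 413.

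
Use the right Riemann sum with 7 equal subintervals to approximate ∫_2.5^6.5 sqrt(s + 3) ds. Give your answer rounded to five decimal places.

Δs = (6.5 − 2.5)/7 = 4/7.
Right endpoints: 43/14, 51/14, 59/14, 67/14, 75/14, 83/14, 6.5.
f(43/14) ≈ 2.46403, f(51/14) ≈ 2.57737, f(59/14) ≈ 2.68594, f(67/14) ≈ 2.79029, f(75/14) ≈ 2.89087, f(83/14) ≈ 2.98807, f(6.5) ≈ 3.08221.
Sum = Δs · [f(43/14) + f(51/14) + f(59/14) + ...].
Sum ≈ 11.13073.

11.13073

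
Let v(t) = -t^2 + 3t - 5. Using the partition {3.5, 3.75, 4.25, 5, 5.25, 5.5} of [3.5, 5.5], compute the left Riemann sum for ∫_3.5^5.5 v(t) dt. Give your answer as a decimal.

-21.28125

Subinterval widths: 0.25, 0.5, 0.75, 0.25, 0.25.
Left endpoints: 3.5, 3.75, 4.25, 5, 5.25.
v(3.5) = -6.75, v(3.75) = -7.8125, v(4.25) = -10.3125, v(5) = -15, v(5.25) = -16.8125.
Sum = Σ Δt_i · v(t_i).
Sum = -21.28125.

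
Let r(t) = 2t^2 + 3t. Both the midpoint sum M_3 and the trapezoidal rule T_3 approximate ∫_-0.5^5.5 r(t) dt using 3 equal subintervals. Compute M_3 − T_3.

-12

M_3 = 152.
T_3 = 164.
M_3 − T_3 = -12.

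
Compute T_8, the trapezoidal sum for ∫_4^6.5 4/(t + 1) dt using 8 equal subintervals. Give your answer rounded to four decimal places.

1.6226

Δt = (6.5 − 4)/8 = 0.3125.
f(4) = 0.8, f(4.3125) = 64/85, f(4.625) = 32/45, f(4.9375) = 64/95, f(5.25) = 0.64, f(5.5625) = 64/105, f(5.875) = 32/55, f(6.1875) = 64/115, f(6.5) = 8/15.
T_8 = (Δt/2)·[f(t_0) + 2f(t_1) + ... + 2f(t_{7}) + f(t_8)].
Sum ≈ 1.6226.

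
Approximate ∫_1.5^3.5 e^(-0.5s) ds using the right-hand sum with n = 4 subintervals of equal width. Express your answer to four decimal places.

Δs = (3.5 − 1.5)/4 = 0.5.
Right endpoints: 2, 2.5, 3, 3.5.
f(2) ≈ 0.3679, f(2.5) ≈ 0.2865, f(3) ≈ 0.2231, f(3.5) ≈ 0.1738.
Sum = Δs · [f(2) + f(2.5) + f(3) + f(3.5)].
Sum ≈ 0.5256.

0.5256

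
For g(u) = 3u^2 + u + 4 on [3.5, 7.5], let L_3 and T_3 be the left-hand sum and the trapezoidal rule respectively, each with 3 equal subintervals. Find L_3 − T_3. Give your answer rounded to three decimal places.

-90.667

L_3 ≈ 329.88889.
T_3 ≈ 420.55556.
L_3 − T_3 ≈ -90.667.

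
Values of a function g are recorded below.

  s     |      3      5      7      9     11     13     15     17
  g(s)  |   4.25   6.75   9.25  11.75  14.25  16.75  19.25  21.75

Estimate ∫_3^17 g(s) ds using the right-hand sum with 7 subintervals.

Δs = 2.
Sum = 2·[6.75 + 9.25 + 11.75 + 14.25 + 16.75 + 19.25 + 21.75] = 199.5.

199.5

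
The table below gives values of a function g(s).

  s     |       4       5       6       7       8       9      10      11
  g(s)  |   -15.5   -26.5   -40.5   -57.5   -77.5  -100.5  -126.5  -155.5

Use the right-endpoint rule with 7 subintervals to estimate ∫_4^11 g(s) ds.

Δs = 1.
Sum = 1·[(-26.5) + (-40.5) + (-57.5) + (-77.5) + (-100.5) + (-126.5) + (-155.5)] = -584.5.

-584.5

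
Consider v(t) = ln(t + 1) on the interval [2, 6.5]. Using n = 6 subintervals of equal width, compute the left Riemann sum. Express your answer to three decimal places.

Δt = (6.5 − 2)/6 = 0.75.
Left endpoints: 2, 2.75, 3.5, 4.25, 5, 5.75.
v(2) ≈ 1.099, v(2.75) ≈ 1.322, v(3.5) ≈ 1.504, v(4.25) ≈ 1.658, v(5) ≈ 1.792, v(5.75) ≈ 1.910.
Sum = Δt · [v(2) + v(2.75) + v(3.5) + ...].
Sum ≈ 6.963.

6.963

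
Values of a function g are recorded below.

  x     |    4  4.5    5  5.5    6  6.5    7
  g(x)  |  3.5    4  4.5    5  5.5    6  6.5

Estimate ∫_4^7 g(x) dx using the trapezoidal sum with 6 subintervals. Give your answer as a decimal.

15

Δx = 0.5.
T_6 = (0.5/2)·[3.5 + 2·4 + 2·4.5 + 2·5 + 2·5.5 + 2·6 + 6.5] = 15.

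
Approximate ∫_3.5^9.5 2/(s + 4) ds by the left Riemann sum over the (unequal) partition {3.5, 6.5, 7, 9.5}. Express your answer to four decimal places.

1.3498

Subinterval widths: 3, 0.5, 2.5.
Left endpoints: 3.5, 6.5, 7.
f(3.5) = 4/15, f(6.5) = 4/21, f(7) = 2/11.
Sum = Σ Δs_i · f(s_i).
Sum ≈ 1.3498.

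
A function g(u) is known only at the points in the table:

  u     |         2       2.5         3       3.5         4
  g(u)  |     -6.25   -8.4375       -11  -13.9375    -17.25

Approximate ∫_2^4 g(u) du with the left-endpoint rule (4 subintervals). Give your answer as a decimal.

-19.8125

Δu = 0.5.
Sum = 0.5·[(-6.25) + (-8.4375) + (-11) + (-13.9375)] = -19.8125.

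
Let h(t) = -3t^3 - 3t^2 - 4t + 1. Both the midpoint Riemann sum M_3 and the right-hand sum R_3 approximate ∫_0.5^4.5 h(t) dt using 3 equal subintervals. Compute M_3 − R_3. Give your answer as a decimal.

278

M_3 ≈ -419.3888889.
R_3 ≈ -697.3888889.
M_3 − R_3 = 278.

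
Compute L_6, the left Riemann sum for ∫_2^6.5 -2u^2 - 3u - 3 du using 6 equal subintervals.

Δu = (6.5 − 2)/6 = 0.75.
Left endpoints: 2, 2.75, 3.5, 4.25, 5, 5.75.
f(2) = -17, f(2.75) = -26.375, f(3.5) = -38, f(4.25) = -51.875, f(5) = -68, f(5.75) = -86.375.
Sum = Δu · [f(2) + f(2.75) + f(3.5) + ...].
Sum = -215.71875.

-215.71875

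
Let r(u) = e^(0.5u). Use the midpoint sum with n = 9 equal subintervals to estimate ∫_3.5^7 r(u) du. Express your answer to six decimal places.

Δu = (7 − 3.5)/9 = 7/18.
Midpoints: 133/36, 49/12, 161/36, 175/36, 5.25, 203/36, 217/36, 77/12, 245/36.
r(133/36) ≈ 6.342178, r(49/12) ≈ 7.703438, r(161/36) ≈ 9.356873, r(175/36) ≈ 11.365194, r(5.25) ≈ 13.804574, r(203/36) ≈ 16.767533, r(217/36) ≈ 20.366449, r(77/12) ≈ 24.737822, r(245/36) ≈ 30.047449.
Sum = Δu · [r(133/36) + r(49/12) + r(161/36) + ...].
Sum ≈ 54.635587.

54.635587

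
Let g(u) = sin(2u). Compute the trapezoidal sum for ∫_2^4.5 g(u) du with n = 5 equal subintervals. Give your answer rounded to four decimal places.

Δu = (4.5 − 2)/5 = 0.5.
g(2) ≈ -0.7568, g(2.5) ≈ -0.9589, g(3) ≈ -0.2794, g(3.5) ≈ 0.6570, g(4) ≈ 0.9894, g(4.5) ≈ 0.4121.
T_5 = (Δu/2)·[g(u_0) + 2g(u_1) + ... + 2g(u_{4}) + g(u_5)].
Sum ≈ 0.1178.

0.1178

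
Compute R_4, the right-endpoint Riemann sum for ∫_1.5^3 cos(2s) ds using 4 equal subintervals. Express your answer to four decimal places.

Δs = (3 − 1.5)/4 = 0.375.
Right endpoints: 1.875, 2.25, 2.625, 3.
f(1.875) ≈ -0.8206, f(2.25) ≈ -0.2108, f(2.625) ≈ 0.5121, f(3) ≈ 0.9602.
Sum = Δs · [f(1.875) + f(2.25) + f(2.625) + f(3)].
Sum ≈ 0.1653.

0.1653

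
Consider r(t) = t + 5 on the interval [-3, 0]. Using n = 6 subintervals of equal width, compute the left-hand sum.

Δt = (0 − (-3))/6 = 0.5.
Left endpoints: -3, -2.5, -2, -1.5, -1, -0.5.
r(-3) = 2, r(-2.5) = 2.5, r(-2) = 3, r(-1.5) = 3.5, r(-1) = 4, r(-0.5) = 4.5.
Sum = Δt · [r(-3) + r(-2.5) + r(-2) + ...].
Sum = 9.75.

9.75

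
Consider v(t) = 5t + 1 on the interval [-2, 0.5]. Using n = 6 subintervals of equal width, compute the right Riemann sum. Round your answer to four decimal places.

-4.2708

Δt = (0.5 − (-2))/6 = 5/12.
Right endpoints: -19/12, -7/6, -0.75, -1/3, 1/12, 0.5.
v(-19/12) = -83/12, v(-7/6) = -29/6, v(-0.75) = -2.75, v(-1/3) = -2/3, v(1/12) = 17/12, v(0.5) = 3.5.
Sum = Δt · [v(-19/12) + v(-7/6) + v(-0.75) + ...].
Sum ≈ -4.2708.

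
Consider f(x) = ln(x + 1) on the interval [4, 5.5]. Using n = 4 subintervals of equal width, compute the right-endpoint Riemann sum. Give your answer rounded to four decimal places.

2.6682

Δx = (5.5 − 4)/4 = 0.375.
Right endpoints: 4.375, 4.75, 5.125, 5.5.
f(4.375) ≈ 1.6818, f(4.75) ≈ 1.7492, f(5.125) ≈ 1.8124, f(5.5) ≈ 1.8718.
Sum = Δx · [f(4.375) + f(4.75) + f(5.125) + f(5.5)].
Sum ≈ 2.6682.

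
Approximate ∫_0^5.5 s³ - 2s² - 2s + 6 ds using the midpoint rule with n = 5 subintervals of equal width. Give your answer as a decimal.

117.1328125

Δs = (5.5 − 0)/5 = 1.1.
Midpoints: 0.55, 1.65, 2.75, 3.85, 4.95.
f(0.55) = 4.461375, f(1.65) = 1.747125, f(2.75) = 6.171875, f(3.85) = 25.721625, f(4.95) = 68.382375.
Sum = Δs · [f(0.55) + f(1.65) + f(2.75) + f(3.85) + f(4.95)].
Sum = 117.1328125.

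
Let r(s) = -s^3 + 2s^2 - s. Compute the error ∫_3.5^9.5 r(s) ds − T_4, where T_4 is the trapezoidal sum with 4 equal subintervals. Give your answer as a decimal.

39.375

Exact integral: ∫_3.5^9.5 r(s) ds = -1494.75.
T_4 = -1534.125.
Error = -1494.75 − (-1534.125) = 39.375.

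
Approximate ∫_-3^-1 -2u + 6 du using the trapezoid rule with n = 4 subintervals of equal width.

Δu = (-1 − (-3))/4 = 0.5.
f(-3) = 12, f(-2.5) = 11, f(-2) = 10, f(-1.5) = 9, f(-1) = 8.
T_4 = (Δu/2)·[f(u_0) + 2f(u_1) + 2f(u_2) + 2f(u_3) + f(u_4)].
Sum = 20.

20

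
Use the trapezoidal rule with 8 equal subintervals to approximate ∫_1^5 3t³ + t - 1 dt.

480.5

Δt = (5 − 1)/8 = 0.5.
f(1) = 3, f(1.5) = 10.625, f(2) = 25, f(2.5) = 48.375, f(3) = 83, f(3.5) = 131.125, f(4) = 195, f(4.5) = 276.875, f(5) = 379.
T_8 = (Δt/2)·[f(t_0) + 2f(t_1) + ... + 2f(t_{7}) + f(t_8)].
Sum = 480.5.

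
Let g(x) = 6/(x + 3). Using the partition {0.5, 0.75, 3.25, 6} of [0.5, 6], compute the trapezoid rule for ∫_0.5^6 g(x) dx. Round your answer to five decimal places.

5.85095

Subinterval widths: 0.25, 2.5, 2.75.
g(0.5) = 12/7, g(0.75) = 1.6, g(3.25) = 0.96, g(6) = 2/3.
On each subinterval the trapezoid contributes (Δx_i/2)·[g(x_{i-1}) + g(x_i)].
Sum ≈ 5.85095.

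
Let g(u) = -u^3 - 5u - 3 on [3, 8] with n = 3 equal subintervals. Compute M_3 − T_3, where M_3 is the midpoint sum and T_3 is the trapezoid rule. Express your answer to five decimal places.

57.29167

M_3 ≈ -1137.1527778.
T_3 ≈ -1194.4444444.
M_3 − T_3 ≈ 57.29167.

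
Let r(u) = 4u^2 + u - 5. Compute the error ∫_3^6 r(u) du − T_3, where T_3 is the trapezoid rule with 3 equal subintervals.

-2

Exact integral: ∫_3^6 r(u) du = 250.5.
T_3 = 252.5.
Error = 250.5 − 252.5 = -2.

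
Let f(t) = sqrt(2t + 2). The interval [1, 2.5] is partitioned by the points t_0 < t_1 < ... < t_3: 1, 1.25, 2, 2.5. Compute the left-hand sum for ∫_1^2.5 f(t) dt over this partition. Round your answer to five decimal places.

Subinterval widths: 0.25, 0.75, 0.5.
Left endpoints: 1, 1.25, 2.
f(1) ≈ 2.00000, f(1.25) ≈ 2.12132, f(2) ≈ 2.44949.
Sum = Σ Δt_i · f(t_i).
Sum ≈ 3.31574.

3.31574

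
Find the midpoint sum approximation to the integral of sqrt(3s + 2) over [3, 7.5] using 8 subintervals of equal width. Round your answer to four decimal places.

Δs = (7.5 − 3)/8 = 0.5625.
Midpoints: 3.28125, 3.84375, 4.40625, 4.96875, 5.53125, 6.09375, 6.65625, 7.21875.
f(3.28125) ≈ 3.4415, f(3.84375) ≈ 3.6785, f(4.40625) ≈ 3.9011, f(4.96875) ≈ 4.1117, f(5.53125) ≈ 4.3120, f(6.09375) ≈ 4.5035, f(6.65625) ≈ 4.6871, f(7.21875) ≈ 4.8638.
Sum = Δs · [f(3.28125) + f(3.84375) + f(4.40625) + ...].
Sum ≈ 18.8433.

18.8433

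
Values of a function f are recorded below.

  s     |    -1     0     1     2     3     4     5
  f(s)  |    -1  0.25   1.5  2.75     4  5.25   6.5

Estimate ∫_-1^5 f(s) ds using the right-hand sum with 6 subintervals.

20.25

Δs = 1.
Sum = 1·[0.25 + 1.5 + 2.75 + 4 + 5.25 + 6.5] = 20.25.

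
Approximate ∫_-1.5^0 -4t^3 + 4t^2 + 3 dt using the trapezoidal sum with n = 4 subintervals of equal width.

14.51953125

Δt = (0 − (-1.5))/4 = 0.375.
f(-1.5) = 25.5, f(-1.125) = 13.7578125, f(-0.75) = 6.9375, f(-0.375) = 3.7734375, f(0) = 3.
T_4 = (Δt/2)·[f(t_0) + 2f(t_1) + 2f(t_2) + 2f(t_3) + f(t_4)].
Sum = 14.51953125.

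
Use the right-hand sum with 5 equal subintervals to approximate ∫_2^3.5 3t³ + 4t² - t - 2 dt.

160.9875

Δt = (3.5 − 2)/5 = 0.3.
Right endpoints: 2.3, 2.6, 2.9, 3.2, 3.5.
f(2.3) = 53.361, f(2.6) = 75.168, f(2.9) = 101.907, f(3.2) = 134.064, f(3.5) = 172.125.
Sum = Δt · [f(2.3) + f(2.6) + f(2.9) + f(3.2) + f(3.5)].
Sum = 160.9875.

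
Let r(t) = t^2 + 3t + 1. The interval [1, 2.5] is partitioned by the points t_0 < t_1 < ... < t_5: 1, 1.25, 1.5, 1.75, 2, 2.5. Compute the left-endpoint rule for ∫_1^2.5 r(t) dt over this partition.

12.59375

Subinterval widths: 0.25, 0.25, 0.25, 0.25, 0.5.
Left endpoints: 1, 1.25, 1.5, 1.75, 2.
r(1) = 5, r(1.25) = 6.3125, r(1.5) = 7.75, r(1.75) = 9.3125, r(2) = 11.
Sum = Σ Δt_i · r(t_i).
Sum = 12.59375.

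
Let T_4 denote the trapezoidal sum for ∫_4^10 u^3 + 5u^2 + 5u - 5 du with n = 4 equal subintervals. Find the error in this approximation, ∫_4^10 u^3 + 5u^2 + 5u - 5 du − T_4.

-58.5

Exact integral: ∫_4^10 f(u) du = 4176.
T_4 = 4234.5.
Error = 4176 − 4234.5 = -58.5.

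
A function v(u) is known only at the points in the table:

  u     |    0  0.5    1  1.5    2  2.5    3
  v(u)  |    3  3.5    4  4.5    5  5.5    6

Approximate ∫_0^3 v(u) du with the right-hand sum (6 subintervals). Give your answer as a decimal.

Δu = 0.5.
Sum = 0.5·[3.5 + 4 + 4.5 + 5 + 5.5 + 6] = 14.25.

14.25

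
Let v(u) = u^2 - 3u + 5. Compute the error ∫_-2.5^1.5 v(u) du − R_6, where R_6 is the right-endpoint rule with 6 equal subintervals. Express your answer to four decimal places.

Exact integral: ∫_-2.5^1.5 v(u) du ≈ 32.333333.
R_6 ≈ 27.296296.
Error ≈ 32.333333 − 27.296296 ≈ 5.0370.

5.0370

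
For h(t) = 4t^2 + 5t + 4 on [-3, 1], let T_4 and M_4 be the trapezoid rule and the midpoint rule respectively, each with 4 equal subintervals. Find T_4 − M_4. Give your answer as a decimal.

T_4 = 36.
M_4 = 32.
T_4 − M_4 = 4.

4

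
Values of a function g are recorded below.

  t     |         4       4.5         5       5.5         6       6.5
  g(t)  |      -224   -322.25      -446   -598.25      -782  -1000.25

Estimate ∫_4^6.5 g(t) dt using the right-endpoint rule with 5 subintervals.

Δt = 0.5.
Sum = 0.5·[(-322.25) + (-446) + (-598.25) + (-782) + (-1000.25)] = -1574.375.

-1574.375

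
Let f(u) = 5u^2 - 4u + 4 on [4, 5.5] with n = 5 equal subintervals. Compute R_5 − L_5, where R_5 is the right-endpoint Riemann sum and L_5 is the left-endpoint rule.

19.575

R_5 = 158.025.
L_5 = 138.45.
R_5 − L_5 = 19.575.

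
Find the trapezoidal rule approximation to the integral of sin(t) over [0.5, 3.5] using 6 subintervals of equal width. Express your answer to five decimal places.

Δt = (3.5 − 0.5)/6 = 0.5.
f(0.5) ≈ 0.47943, f(1) ≈ 0.84147, f(1.5) ≈ 0.99749, f(2) ≈ 0.90930, f(2.5) ≈ 0.59847, f(3) ≈ 0.14112, f(3.5) ≈ -0.35078.
T_6 = (Δt/2)·[f(t_0) + 2f(t_1) + ... + 2f(t_{5}) + f(t_6)].
Sum ≈ 1.77609.

1.77609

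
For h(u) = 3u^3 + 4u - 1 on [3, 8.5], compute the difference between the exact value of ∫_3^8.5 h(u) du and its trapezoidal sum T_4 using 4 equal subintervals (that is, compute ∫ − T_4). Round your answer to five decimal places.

-89.68652

Exact integral: ∫_3^8.5 h(u) du = 3975.296875.
T_4 ≈ 4064.9833984.
Error ≈ 3975.296875 − 4064.9833984 ≈ -89.68652.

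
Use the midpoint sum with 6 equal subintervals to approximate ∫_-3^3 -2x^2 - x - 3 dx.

-53

Δx = (3 − (-3))/6 = 1.
Midpoints: -2.5, -1.5, -0.5, 0.5, 1.5, 2.5.
f(-2.5) = -13, f(-1.5) = -6, f(-0.5) = -3, f(0.5) = -4, f(1.5) = -9, f(2.5) = -18.
Sum = Δx · [f(-2.5) + f(-1.5) + f(-0.5) + ...].
Sum = -53.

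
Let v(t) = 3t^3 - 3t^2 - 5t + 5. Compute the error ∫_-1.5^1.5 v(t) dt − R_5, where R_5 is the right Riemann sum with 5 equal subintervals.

Exact integral: ∫_-1.5^1.5 v(t) dt = 8.25.
R_5 = 9.285.
Error = 8.25 − 9.285 = -1.035.

-1.035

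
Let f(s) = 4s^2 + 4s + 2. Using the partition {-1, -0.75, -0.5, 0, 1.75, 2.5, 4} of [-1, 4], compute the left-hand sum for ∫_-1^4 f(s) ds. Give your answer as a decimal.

76.25

Subinterval widths: 0.25, 0.25, 0.5, 1.75, 0.75, 1.5.
Left endpoints: -1, -0.75, -0.5, 0, 1.75, 2.5.
f(-1) = 2, f(-0.75) = 1.25, f(-0.5) = 1, f(0) = 2, f(1.75) = 21.25, f(2.5) = 37.
Sum = Σ Δs_i · f(s_i).
Sum = 76.25.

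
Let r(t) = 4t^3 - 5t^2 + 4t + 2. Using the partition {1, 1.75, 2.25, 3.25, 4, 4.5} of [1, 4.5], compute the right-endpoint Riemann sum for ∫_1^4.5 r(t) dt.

413.59375

Subinterval widths: 0.75, 0.5, 1, 0.75, 0.5.
Right endpoints: 1.75, 2.25, 3.25, 4, 4.5.
r(1.75) = 15.125, r(2.25) = 31.25, r(3.25) = 99.5, r(4) = 194, r(4.5) = 283.25.
Sum = Σ Δt_i · r(t_i).
Sum = 413.59375.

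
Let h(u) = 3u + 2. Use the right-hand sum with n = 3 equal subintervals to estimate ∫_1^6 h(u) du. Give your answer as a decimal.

Δu = (6 − 1)/3 = 5/3.
Right endpoints: 8/3, 13/3, 6.
h(8/3) = 10, h(13/3) = 15, h(6) = 20.
Sum = Δu · [h(8/3) + h(13/3) + h(6)].
Sum = 75.

75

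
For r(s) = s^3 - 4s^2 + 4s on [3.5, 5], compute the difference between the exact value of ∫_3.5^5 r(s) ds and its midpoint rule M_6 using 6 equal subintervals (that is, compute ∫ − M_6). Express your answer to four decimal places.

0.0684

Exact integral: ∫_3.5^5 r(s) ds = 34.734375.
M_6 ≈ 34.666016.
Error ≈ 34.734375 − 34.666016 ≈ 0.0684.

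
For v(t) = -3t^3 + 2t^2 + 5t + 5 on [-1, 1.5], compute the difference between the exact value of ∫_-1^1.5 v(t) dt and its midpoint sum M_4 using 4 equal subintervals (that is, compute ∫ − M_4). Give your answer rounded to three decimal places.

-0.020

Exact integral: ∫_-1^1.5 v(t) dt ≈ 15.49479.
M_4 ≈ 15.51514.
Error ≈ 15.49479 − 15.51514 ≈ -0.020.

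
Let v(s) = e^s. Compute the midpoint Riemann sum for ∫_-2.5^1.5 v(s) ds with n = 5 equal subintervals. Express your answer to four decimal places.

4.2844

Δs = (1.5 − (-2.5))/5 = 0.8.
Midpoints: -2.1, -1.3, -0.5, 0.3, 1.1.
v(-2.1) ≈ 0.1225, v(-1.3) ≈ 0.2725, v(-0.5) ≈ 0.6065, v(0.3) ≈ 1.3499, v(1.1) ≈ 3.0042.
Sum = Δs · [v(-2.1) + v(-1.3) + v(-0.5) + v(0.3) + v(1.1)].
Sum ≈ 4.2844.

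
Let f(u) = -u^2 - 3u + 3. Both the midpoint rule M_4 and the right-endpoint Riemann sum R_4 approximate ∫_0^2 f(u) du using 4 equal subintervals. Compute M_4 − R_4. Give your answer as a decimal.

M_4 = -2.625.
R_4 = -5.25.
M_4 − R_4 = 2.625.

2.625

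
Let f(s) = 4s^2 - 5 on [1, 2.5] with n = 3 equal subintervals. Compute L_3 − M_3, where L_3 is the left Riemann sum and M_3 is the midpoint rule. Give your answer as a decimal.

-4.875

L_3 = 7.
M_3 = 11.875.
L_3 − M_3 = -4.875.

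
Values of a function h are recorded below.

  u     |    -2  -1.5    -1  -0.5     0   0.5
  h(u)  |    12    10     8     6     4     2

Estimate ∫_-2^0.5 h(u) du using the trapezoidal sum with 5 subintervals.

Δu = 0.5.
T_5 = (0.5/2)·[12 + 2·10 + 2·8 + 2·6 + 2·4 + 2] = 17.5.

17.5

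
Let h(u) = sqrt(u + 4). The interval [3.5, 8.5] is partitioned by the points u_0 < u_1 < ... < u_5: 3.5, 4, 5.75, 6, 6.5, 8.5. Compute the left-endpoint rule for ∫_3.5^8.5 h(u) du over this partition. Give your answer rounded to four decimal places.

Subinterval widths: 0.5, 1.75, 0.25, 0.5, 2.
Left endpoints: 3.5, 4, 5.75, 6, 6.5.
h(3.5) ≈ 2.7386, h(4) ≈ 2.8284, h(5.75) ≈ 3.1225, h(6) ≈ 3.1623, h(6.5) ≈ 3.2404.
Sum = Σ Δu_i · h(u_i).
Sum ≈ 15.1616.

15.1616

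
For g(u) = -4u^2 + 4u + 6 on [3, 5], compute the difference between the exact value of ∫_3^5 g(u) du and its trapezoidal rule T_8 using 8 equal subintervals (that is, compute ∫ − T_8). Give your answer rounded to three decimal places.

Exact integral: ∫_3^5 g(u) du ≈ -86.66667.
T_8 = -86.75.
Error ≈ -86.66667 − (-86.75) ≈ 0.083.

0.083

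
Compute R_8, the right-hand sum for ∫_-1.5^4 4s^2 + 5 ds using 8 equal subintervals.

137.97265625

Δs = (4 − (-1.5))/8 = 0.6875.
Right endpoints: -0.8125, -0.125, 0.5625, 1.25, 1.9375, 2.625, 3.3125, 4.
f(-0.8125) = 7.640625, f(-0.125) = 5.0625, f(0.5625) = 6.265625, f(1.25) = 11.25, f(1.9375) = 20.015625, f(2.625) = 32.5625, f(3.3125) = 48.890625, f(4) = 69.
Sum = Δs · [f(-0.8125) + f(-0.125) + f(0.5625) + ...].
Sum = 137.97265625.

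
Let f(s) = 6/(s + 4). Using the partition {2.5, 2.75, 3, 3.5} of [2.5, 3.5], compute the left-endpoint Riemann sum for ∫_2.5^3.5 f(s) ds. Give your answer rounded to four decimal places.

Subinterval widths: 0.25, 0.25, 0.5.
Left endpoints: 2.5, 2.75, 3.
f(2.5) = 12/13, f(2.75) = 8/9, f(3) = 6/7.
Sum = Σ Δs_i · f(s_i).
Sum ≈ 0.8816.

0.8816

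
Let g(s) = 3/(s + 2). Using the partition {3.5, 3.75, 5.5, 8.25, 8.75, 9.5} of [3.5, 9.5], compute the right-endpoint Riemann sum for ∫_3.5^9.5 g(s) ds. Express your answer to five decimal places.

Subinterval widths: 0.25, 1.75, 2.75, 0.5, 0.75.
Right endpoints: 3.75, 5.5, 8.25, 8.75, 9.5.
g(3.75) = 12/23, g(5.5) = 0.4, g(8.25) = 12/41, g(8.75) = 12/43, g(9.5) = 6/23.
Sum = Σ Δs_i · g(s_i).
Sum ≈ 1.97050.

1.97050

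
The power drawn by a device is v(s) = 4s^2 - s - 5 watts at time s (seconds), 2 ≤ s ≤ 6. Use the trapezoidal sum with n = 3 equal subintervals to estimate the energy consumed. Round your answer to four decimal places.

Δs = (6 − 2)/3 = 4/3.
v(2) = 9, v(10/3) = 325/9, v(14/3) = 697/9, v(6) = 133.
T_3 = (Δs/2)·[v(s_0) + 2v(s_1) + 2v(s_2) + v(s_3)].
Sum ≈ 246.0741.

246.0741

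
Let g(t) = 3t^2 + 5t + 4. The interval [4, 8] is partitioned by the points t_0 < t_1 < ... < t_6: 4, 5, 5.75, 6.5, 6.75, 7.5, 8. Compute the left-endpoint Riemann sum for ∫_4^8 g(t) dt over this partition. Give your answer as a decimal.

525.71875

Subinterval widths: 1, 0.75, 0.75, 0.25, 0.75, 0.5.
Left endpoints: 4, 5, 5.75, 6.5, 6.75, 7.5.
g(4) = 72, g(5) = 104, g(5.75) = 131.9375, g(6.5) = 163.25, g(6.75) = 174.4375, g(7.5) = 210.25.
Sum = Σ Δt_i · g(t_i).
Sum = 525.71875.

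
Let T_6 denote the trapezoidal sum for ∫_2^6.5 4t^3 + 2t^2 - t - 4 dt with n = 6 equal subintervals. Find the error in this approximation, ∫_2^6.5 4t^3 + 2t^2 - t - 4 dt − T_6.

-22.359375

Exact integral: ∫_2^6.5 f(t) dt = 1909.6875.
T_6 = 1932.046875.
Error = 1909.6875 − 1932.046875 = -22.359375.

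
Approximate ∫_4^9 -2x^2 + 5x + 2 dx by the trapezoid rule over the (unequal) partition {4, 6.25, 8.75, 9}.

-279.84375

Subinterval widths: 2.25, 2.5, 0.25.
f(4) = -10, f(6.25) = -44.875, f(8.75) = -107.375, f(9) = -115.
On each subinterval the trapezoid contributes (Δx_i/2)·[f(x_{i-1}) + f(x_i)].
Sum = -279.84375.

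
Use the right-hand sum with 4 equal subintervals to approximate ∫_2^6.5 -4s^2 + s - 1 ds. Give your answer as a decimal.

Δs = (6.5 − 2)/4 = 1.125.
Right endpoints: 3.125, 4.25, 5.375, 6.5.
f(3.125) = -36.9375, f(4.25) = -69, f(5.375) = -111.1875, f(6.5) = -163.5.
Sum = Δs · [f(3.125) + f(4.25) + f(5.375) + f(6.5)].
Sum = -428.203125.

-428.203125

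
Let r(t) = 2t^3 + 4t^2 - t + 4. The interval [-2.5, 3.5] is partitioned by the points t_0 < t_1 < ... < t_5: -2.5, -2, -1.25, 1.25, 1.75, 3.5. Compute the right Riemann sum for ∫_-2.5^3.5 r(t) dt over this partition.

Subinterval widths: 0.5, 0.75, 2.5, 0.5, 1.75.
Right endpoints: -2, -1.25, 1.25, 1.75, 3.5.
r(-2) = 6, r(-1.25) = 7.59375, r(1.25) = 12.90625, r(1.75) = 25.21875, r(3.5) = 135.25.
Sum = Σ Δt_i · r(t_i).
Sum = 290.2578125.

290.2578125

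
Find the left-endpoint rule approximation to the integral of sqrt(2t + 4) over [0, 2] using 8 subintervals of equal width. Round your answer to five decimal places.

4.77149

Δt = (2 − 0)/8 = 0.25.
Left endpoints: 0, 0.25, 0.5, 0.75, 1, 1.25, 1.5, 1.75.
f(0) ≈ 2.00000, f(0.25) ≈ 2.12132, f(0.5) ≈ 2.23607, f(0.75) ≈ 2.34521, f(1) ≈ 2.44949, f(1.25) ≈ 2.54951, f(1.5) ≈ 2.64575, f(1.75) ≈ 2.73861.
Sum = Δt · [f(0) + f(0.25) + f(0.5) + ...].
Sum ≈ 4.77149.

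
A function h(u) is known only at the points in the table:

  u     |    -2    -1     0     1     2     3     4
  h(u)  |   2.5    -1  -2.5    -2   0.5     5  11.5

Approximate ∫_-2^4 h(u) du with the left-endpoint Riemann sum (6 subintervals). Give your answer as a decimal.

2.5

Δu = 1.
Sum = 1·[2.5 + (-1) + (-2.5) + (-2) + 0.5 + 5] = 2.5.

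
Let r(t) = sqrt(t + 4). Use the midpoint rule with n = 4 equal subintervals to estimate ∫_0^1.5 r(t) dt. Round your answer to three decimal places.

3.266

Δt = (1.5 − 0)/4 = 0.375.
Midpoints: 0.1875, 0.5625, 0.9375, 1.3125.
r(0.1875) ≈ 2.046, r(0.5625) ≈ 2.136, r(0.9375) ≈ 2.222, r(1.3125) ≈ 2.305.
Sum = Δt · [r(0.1875) + r(0.5625) + r(0.9375) + r(1.3125)].
Sum ≈ 3.266.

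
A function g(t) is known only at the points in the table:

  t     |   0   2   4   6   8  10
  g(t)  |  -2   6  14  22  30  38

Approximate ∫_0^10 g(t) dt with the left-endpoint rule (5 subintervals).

Δt = 2.
Sum = 2·[(-2) + 6 + 14 + 22 + 30] = 140.

140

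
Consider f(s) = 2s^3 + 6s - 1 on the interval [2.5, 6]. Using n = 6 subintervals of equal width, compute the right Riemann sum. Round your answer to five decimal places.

842.29080

Δs = (6 − 2.5)/6 = 7/12.
Right endpoints: 37/12, 11/3, 4.25, 29/6, 65/12, 6.
f(37/12) = 65773/864, f(11/3) = 3229/27, f(4.25) = 178.03125, f(29/6) = 27413/108, f(65/12) = 301841/864, f(6) = 467.
Sum = Δs · [f(37/12) + f(11/3) + f(4.25) + ...].
Sum ≈ 842.29080.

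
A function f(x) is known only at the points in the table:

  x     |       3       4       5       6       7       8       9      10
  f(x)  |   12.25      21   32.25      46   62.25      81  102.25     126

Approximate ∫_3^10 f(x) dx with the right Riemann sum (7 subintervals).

470.75

Δx = 1.
Sum = 1·[21 + 32.25 + 46 + 62.25 + 81 + 102.25 + 126] = 470.75.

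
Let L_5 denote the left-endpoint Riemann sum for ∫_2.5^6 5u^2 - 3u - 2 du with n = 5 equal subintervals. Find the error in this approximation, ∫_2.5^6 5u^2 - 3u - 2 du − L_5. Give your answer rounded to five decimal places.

Exact integral: ∫_2.5^6 f(u) du ≈ 282.3333333.
L_5 = 235.375.
Error ≈ 282.3333333 − 235.375 ≈ 46.95833.

46.95833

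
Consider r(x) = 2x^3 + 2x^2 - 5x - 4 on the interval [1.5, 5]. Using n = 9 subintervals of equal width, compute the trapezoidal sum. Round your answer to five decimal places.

Δx = (5 − 1.5)/9 = 7/18.
r(1.5) = -0.25, r(17/9) = 5227/729, r(41/18) = 54305/2916, r(8/3) = 940/27, r(55/18) = 164611/2916, r(31/9) = 61409/729, r(23/6) = 12839/108, r(38/9) = 117430/729, r(83/18) = 616895/2916, r(5) = 271.
T_9 = (Δx/2)·[r(x_0) + 2r(x_1) + ... + 2r(x_{8}) + r(x_9)].
Sum ≈ 322.07382.

322.07382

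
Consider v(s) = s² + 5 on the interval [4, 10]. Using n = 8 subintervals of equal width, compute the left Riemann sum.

311.0625

Δs = (10 − 4)/8 = 0.75.
Left endpoints: 4, 4.75, 5.5, 6.25, 7, 7.75, 8.5, 9.25.
v(4) = 21, v(4.75) = 27.5625, v(5.5) = 35.25, v(6.25) = 44.0625, v(7) = 54, v(7.75) = 65.0625, v(8.5) = 77.25, v(9.25) = 90.5625.
Sum = Δs · [v(4) + v(4.75) + v(5.5) + ...].
Sum = 311.0625.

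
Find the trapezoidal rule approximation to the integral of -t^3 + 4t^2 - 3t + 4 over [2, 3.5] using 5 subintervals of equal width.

Δt = (3.5 − 2)/5 = 0.3.
f(2) = 6, f(2.3) = 6.093, f(2.6) = 5.664, f(2.9) = 4.551, f(3.2) = 2.592, f(3.5) = -0.375.
T_5 = (Δt/2)·[f(t_0) + 2f(t_1) + ... + 2f(t_{4}) + f(t_5)].
Sum = 6.51375.

6.51375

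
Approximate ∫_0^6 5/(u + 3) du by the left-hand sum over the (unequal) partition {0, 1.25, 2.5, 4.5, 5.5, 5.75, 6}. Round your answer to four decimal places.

Subinterval widths: 1.25, 1.25, 2, 1, 0.25, 0.25.
Left endpoints: 0, 1.25, 2.5, 4.5, 5.5, 5.75.
f(0) = 5/3, f(1.25) = 20/17, f(2.5) = 10/11, f(4.5) = 2/3, f(5.5) = 10/17, f(5.75) = 4/7.
Sum = Σ Δu_i · f(u_i).
Sum ≈ 6.3287.

6.3287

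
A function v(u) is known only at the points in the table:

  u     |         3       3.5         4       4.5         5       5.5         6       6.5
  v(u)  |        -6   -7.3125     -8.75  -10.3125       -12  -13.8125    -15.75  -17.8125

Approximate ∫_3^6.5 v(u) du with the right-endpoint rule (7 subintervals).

-42.875

Δu = 0.5.
Sum = 0.5·[(-7.3125) + (-8.75) + (-10.3125) + (-12) + (-13.8125) + (-15.75) + (-17.8125)] = -42.875.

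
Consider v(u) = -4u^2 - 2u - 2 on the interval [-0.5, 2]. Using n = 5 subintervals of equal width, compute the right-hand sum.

Δu = (2 − (-0.5))/5 = 0.5.
Right endpoints: 0, 0.5, 1, 1.5, 2.
v(0) = -2, v(0.5) = -4, v(1) = -8, v(1.5) = -14, v(2) = -22.
Sum = Δu · [v(0) + v(0.5) + v(1) + v(1.5) + v(2)].
Sum = -25.

-25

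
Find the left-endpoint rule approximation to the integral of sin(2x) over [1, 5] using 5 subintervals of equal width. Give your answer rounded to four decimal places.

Δx = (5 − 1)/5 = 0.8.
Left endpoints: 1, 1.8, 2.6, 3.4, 4.2.
f(1) ≈ 0.9093, f(1.8) ≈ -0.4425, f(2.6) ≈ -0.8835, f(3.4) ≈ 0.4941, f(4.2) ≈ 0.8546.
Sum = Δx · [f(1) + f(1.8) + f(2.6) + f(3.4) + f(4.2)].
Sum ≈ 0.7456.

0.7456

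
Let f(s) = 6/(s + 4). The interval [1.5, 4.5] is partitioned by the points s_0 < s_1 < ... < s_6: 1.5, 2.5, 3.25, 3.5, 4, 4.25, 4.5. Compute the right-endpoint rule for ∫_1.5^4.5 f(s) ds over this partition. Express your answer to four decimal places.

2.4771

Subinterval widths: 1, 0.75, 0.25, 0.5, 0.25, 0.25.
Right endpoints: 2.5, 3.25, 3.5, 4, 4.25, 4.5.
f(2.5) = 12/13, f(3.25) = 24/29, f(3.5) = 0.8, f(4) = 0.75, f(4.25) = 8/11, f(4.5) = 12/17.
Sum = Σ Δs_i · f(s_i).
Sum ≈ 2.4771.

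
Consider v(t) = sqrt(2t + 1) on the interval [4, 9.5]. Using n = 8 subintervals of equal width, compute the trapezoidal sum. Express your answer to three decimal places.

Δt = (9.5 − 4)/8 = 0.6875.
v(4) ≈ 3.000, v(4.6875) ≈ 3.221, v(5.375) ≈ 3.428, v(6.0625) ≈ 3.623, v(6.75) ≈ 3.808, v(7.4375) ≈ 3.984, v(8.125) ≈ 4.153, v(8.8125) ≈ 4.316, v(9.5) ≈ 4.472.
T_8 = (Δt/2)·[v(t_0) + 2v(t_1) + ... + 2v(t_{7}) + v(t_8)].
Sum ≈ 20.810.

20.810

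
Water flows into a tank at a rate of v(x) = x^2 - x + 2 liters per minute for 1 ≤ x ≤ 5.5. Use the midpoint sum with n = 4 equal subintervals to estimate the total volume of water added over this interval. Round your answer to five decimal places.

Δx = (5.5 − 1)/4 = 1.125.
Midpoints: 1.5625, 2.6875, 3.8125, 4.9375.
v(1.5625) = 2.87890625, v(2.6875) = 6.53515625, v(3.8125) = 12.72265625, v(4.9375) = 21.44140625.
Sum = Δx · [v(1.5625) + v(2.6875) + v(3.8125) + v(4.9375)].
Sum ≈ 49.02539.

49.02539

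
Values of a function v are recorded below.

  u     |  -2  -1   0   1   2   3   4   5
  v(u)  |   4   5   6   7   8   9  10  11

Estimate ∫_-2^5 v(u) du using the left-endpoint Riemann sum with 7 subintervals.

49

Δu = 1.
Sum = 1·[4 + 5 + 6 + 7 + 8 + 9 + 10] = 49.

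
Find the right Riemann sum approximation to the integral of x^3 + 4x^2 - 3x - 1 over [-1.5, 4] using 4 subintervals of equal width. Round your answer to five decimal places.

Δx = (4 − (-1.5))/4 = 1.375.
Right endpoints: -0.125, 1.25, 2.625, 4.
f(-0.125) = -289/512, f(1.25) = 3.453125, f(2.625) = 18829/512, f(4) = 115.
Sum = Δx · [f(-0.125) + f(1.25) + f(2.625) + f(4)].
Sum ≈ 212.66309.

212.66309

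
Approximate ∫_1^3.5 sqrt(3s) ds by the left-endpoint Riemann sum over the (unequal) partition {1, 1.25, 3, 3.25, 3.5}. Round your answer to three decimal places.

Subinterval widths: 0.25, 1.75, 0.25, 0.25.
Left endpoints: 1, 1.25, 3, 3.25.
f(1) ≈ 1.732, f(1.25) ≈ 1.936, f(3) ≈ 3.000, f(3.25) ≈ 3.122.
Sum = Σ Δs_i · f(s_i).
Sum ≈ 5.352.

5.352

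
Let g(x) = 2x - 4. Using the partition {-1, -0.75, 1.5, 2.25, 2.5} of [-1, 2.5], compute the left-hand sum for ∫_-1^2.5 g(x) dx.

Subinterval widths: 0.25, 2.25, 0.75, 0.25.
Left endpoints: -1, -0.75, 1.5, 2.25.
g(-1) = -6, g(-0.75) = -5.5, g(1.5) = -1, g(2.25) = 0.5.
Sum = Σ Δx_i · g(x_i).
Sum = -14.5.

-14.5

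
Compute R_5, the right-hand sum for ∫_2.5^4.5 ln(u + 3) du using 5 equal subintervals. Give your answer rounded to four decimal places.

Δu = (4.5 − 2.5)/5 = 0.4.
Right endpoints: 2.9, 3.3, 3.7, 4.1, 4.5.
f(2.9) ≈ 1.7750, f(3.3) ≈ 1.8405, f(3.7) ≈ 1.9021, f(4.1) ≈ 1.9601, f(4.5) ≈ 2.0149.
Sum = Δu · [f(2.9) + f(3.3) + f(3.7) + f(4.1) + f(4.5)].
Sum ≈ 3.7970.

3.7970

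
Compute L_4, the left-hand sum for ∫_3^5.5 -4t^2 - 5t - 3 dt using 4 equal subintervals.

Δt = (5.5 − 3)/4 = 0.625.
Left endpoints: 3, 3.625, 4.25, 4.875.
f(3) = -54, f(3.625) = -73.6875, f(4.25) = -96.5, f(4.875) = -122.4375.
Sum = Δt · [f(3) + f(3.625) + f(4.25) + f(4.875)].
Sum = -216.640625.

-216.640625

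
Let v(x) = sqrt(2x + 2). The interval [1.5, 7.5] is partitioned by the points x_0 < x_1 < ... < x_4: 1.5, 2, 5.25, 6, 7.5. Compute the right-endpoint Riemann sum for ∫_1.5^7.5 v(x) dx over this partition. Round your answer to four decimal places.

21.7061

Subinterval widths: 0.5, 3.25, 0.75, 1.5.
Right endpoints: 2, 5.25, 6, 7.5.
v(2) ≈ 2.4495, v(5.25) ≈ 3.5355, v(6) ≈ 3.7417, v(7.5) ≈ 4.1231.
Sum = Σ Δx_i · v(x_i).
Sum ≈ 21.7061.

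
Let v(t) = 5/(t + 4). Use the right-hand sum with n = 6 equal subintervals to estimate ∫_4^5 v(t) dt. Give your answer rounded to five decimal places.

Δt = (5 − 4)/6 = 1/6.
Right endpoints: 25/6, 13/3, 4.5, 14/3, 29/6, 5.
v(25/6) = 30/49, v(13/3) = 0.6, v(4.5) = 10/17, v(14/3) = 15/26, v(29/6) = 30/53, v(5) = 5/9.
Sum = Δt · [v(25/6) + v(13/3) + v(4.5) + ...].
Sum ≈ 0.58317.

0.58317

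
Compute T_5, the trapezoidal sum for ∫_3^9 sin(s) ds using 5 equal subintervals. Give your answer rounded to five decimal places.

-0.06916

Δs = (9 − 3)/5 = 1.2.
f(3) ≈ 0.14112, f(4.2) ≈ -0.87158, f(5.4) ≈ -0.77276, f(6.6) ≈ 0.31154, f(7.8) ≈ 0.99854, f(9) ≈ 0.41212.
T_5 = (Δs/2)·[f(s_0) + 2f(s_1) + ... + 2f(s_{4}) + f(s_5)].
Sum ≈ -0.06916.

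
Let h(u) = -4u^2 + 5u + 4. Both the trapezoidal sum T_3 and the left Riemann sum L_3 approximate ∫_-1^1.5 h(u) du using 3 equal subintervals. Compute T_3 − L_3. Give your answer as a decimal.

3.125

T_3 ≈ 6.1342593.
L_3 ≈ 3.0092593.
T_3 − L_3 = 3.125.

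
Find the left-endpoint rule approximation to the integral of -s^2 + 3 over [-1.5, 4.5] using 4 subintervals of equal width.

Δs = (4.5 − (-1.5))/4 = 1.5.
Left endpoints: -1.5, 0, 1.5, 3.
f(-1.5) = 0.75, f(0) = 3, f(1.5) = 0.75, f(3) = -6.
Sum = Δs · [f(-1.5) + f(0) + f(1.5) + f(3)].
Sum = -2.25.

-2.25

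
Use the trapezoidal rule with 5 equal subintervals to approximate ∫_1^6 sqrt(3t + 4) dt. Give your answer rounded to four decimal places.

Δt = (6 − 1)/5 = 1.
f(1) ≈ 2.6458, f(2) ≈ 3.1623, f(3) ≈ 3.6056, f(4) ≈ 4.0000, f(5) ≈ 4.3589, f(6) ≈ 4.6904.
T_5 = (Δt/2)·[f(t_0) + 2f(t_1) + ... + 2f(t_{4}) + f(t_5)].
Sum ≈ 18.7948.

18.7948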